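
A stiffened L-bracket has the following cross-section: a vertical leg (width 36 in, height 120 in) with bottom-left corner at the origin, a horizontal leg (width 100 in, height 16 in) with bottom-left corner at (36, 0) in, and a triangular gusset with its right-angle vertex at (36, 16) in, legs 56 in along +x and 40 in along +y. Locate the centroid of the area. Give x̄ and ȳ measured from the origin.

x̄ = 39.29 in, ȳ = 43.30 in

Part | A | x̄ᵢ | ȳᵢ | A·x̄ᵢ | A·ȳᵢ
vertical leg | 4320.00 | 18.00 | 60.00 | 77760.00 | 259200.00
horizontal leg | 1600.00 | 86.00 | 8.00 | 137600.00 | 12800.00
gusset | 1120.00 | 54.67 | 29.33 | 61226.67 | 32853.33
Σ | 7040.00 |  |  | 276586.67 | 304853.33
x̄ = 276586.67 / 7040.00 = 39.29 in
ȳ = 304853.33 / 7040.00 = 43.30 in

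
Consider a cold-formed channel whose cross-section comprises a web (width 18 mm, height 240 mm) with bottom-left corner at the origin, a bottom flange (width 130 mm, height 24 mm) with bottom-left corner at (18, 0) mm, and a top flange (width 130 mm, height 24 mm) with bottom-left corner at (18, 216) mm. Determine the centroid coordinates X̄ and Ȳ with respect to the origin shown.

X̄ = 52.73 mm, Ȳ = 120.00 mm

web: A = 18 × 240 = 4320.00, centroid at (9.00, 120.00).
bottom flange: A = 130 × 24 = 3120.00, centroid at (83.00, 12.00).
top flange: A = 130 × 24 = 3120.00, centroid at (83.00, 228.00).
ΣA = 10560.00 mm²
ΣAX̄ = (4320.00)(9.00) + (3120.00)(83.00) + (3120.00)(83.00) = 556800.00 mm³
ΣAȲ = (4320.00)(120.00) + (3120.00)(12.00) + (3120.00)(228.00) = 1267200.00 mm³
X̄ = 556800.00 / 10560.00 = 52.73 mm
Ȳ = 1267200.00 / 10560.00 = 120.00 mm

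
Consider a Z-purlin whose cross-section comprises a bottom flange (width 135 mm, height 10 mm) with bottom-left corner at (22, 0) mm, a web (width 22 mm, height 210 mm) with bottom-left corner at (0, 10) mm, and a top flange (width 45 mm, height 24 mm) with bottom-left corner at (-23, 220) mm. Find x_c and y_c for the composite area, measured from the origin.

x_c = 24.27 mm, y_c = 111.86 mm

bottom flange: A = 135 × 10 = 1350.00, centroid at (89.50, 5.00).
web: A = 22 × 210 = 4620.00, centroid at (11.00, 115.00).
top flange: A = 45 × 24 = 1080.00, centroid at (-0.50, 232.00).
ΣA = 7050.00 mm², ΣAx_c = 171105.00 mm³, ΣAy_c = 788610.00 mm³.
x_c = 171105.00/7050.00 = 24.27 mm; y_c = 788610.00/7050.00 = 111.86 mm.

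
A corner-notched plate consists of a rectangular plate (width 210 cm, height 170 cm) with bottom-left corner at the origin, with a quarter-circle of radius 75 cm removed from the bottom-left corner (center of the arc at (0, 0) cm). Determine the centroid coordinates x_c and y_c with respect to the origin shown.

plate: A = 210 × 170 = 35700.00, centroid at (105.00, 85.00).
removed quarter-circle: A = −¼π·75² = -4417.86, centroid at (31.83, 31.83).
ΣA = 31282.14 cm²
ΣAx_c = (35700.00)(105.00) + (-4417.86)(31.83) = 3607875.00 cm³
ΣAy_c = (35700.00)(85.00) + (-4417.86)(31.83) = 2893875.00 cm³
x_c = 3607875.00 / 31282.14 = 115.33 cm
y_c = 2893875.00 / 31282.14 = 92.51 cm

x_c = 115.33 cm, y_c = 92.51 cm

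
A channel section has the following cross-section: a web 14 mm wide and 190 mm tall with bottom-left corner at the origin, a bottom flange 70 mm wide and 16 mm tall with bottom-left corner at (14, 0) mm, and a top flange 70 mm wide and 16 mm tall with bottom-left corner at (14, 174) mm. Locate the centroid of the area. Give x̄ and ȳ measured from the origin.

x̄ = 26.20 mm, ȳ = 95.00 mm

web: A = 14 × 190 = 2660.00, centroid at (7.00, 95.00).
bottom flange: A = 70 × 16 = 1120.00, centroid at (49.00, 8.00).
top flange: A = 70 × 16 = 1120.00, centroid at (49.00, 182.00).
ΣA = 4900.00 mm²
ΣAx̄ = (2660.00)(7.00) + (1120.00)(49.00) + (1120.00)(49.00) = 128380.00 mm³
ΣAȳ = (2660.00)(95.00) + (1120.00)(8.00) + (1120.00)(182.00) = 465500.00 mm³
x̄ = 128380.00 / 4900.00 = 26.20 mm
ȳ = 465500.00 / 4900.00 = 95.00 mm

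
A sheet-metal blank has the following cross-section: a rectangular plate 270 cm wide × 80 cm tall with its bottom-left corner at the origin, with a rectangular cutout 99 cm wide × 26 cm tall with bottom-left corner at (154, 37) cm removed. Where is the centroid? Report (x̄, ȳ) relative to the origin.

Part | A | x̄ᵢ | ȳᵢ | A·x̄ᵢ | A·ȳᵢ
plate | 21600.00 | 135.00 | 40.00 | 2916000.00 | 864000.00
hole | -2574.00 | 203.50 | 50.00 | -523809.00 | -128700.00
Σ | 19026.00 |  |  | 2392191.00 | 735300.00
x̄ = 2392191.00 / 19026.00 = 125.73 cm
ȳ = 735300.00 / 19026.00 = 38.65 cm

x̄ = 125.73 cm, ȳ = 38.65 cm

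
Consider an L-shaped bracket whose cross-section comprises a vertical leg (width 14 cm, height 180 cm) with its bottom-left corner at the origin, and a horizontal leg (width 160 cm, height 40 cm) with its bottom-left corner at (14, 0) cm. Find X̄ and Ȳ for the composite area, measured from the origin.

vertical leg: A = 14 × 180 = 2520.00, centroid at (7.00, 90.00).
horizontal leg: A = 160 × 40 = 6400.00, centroid at (94.00, 20.00).
ΣA = 8920.00 cm²
ΣAX̄ = (2520.00)(7.00) + (6400.00)(94.00) = 619240.00 cm³
ΣAȲ = (2520.00)(90.00) + (6400.00)(20.00) = 354800.00 cm³
X̄ = 619240.00 / 8920.00 = 69.42 cm
Ȳ = 354800.00 / 8920.00 = 39.78 cm

X̄ = 69.42 cm, Ȳ = 39.78 cm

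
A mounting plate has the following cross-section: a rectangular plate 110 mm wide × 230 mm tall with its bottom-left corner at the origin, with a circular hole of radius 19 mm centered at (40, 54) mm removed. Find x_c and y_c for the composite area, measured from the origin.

plate: A = 110 × 230 = 25300.00, centroid at (55.00, 115.00).
hole: A = −π·19² = -1134.11, centroid at (40.00, 54.00).
ΣA = 24165.89 mm²
ΣAx_c = (25300.00)(55.00) + (-1134.11)(40.00) = 1346135.40 mm³
ΣAy_c = (25300.00)(115.00) + (-1134.11)(54.00) = 2848257.79 mm³
x_c = 1346135.40 / 24165.89 = 55.70 mm
y_c = 2848257.79 / 24165.89 = 117.86 mm

x_c = 55.70 mm, y_c = 117.86 mm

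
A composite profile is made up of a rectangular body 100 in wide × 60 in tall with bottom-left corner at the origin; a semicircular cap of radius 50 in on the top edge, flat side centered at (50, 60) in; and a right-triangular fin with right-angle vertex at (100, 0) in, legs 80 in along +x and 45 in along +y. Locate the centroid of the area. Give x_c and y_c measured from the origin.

x_c = 61.77 in, y_c = 44.85 in

rectangular body: A = 100 × 60 = 6000.00, centroid at (50.00, 30.00).
semicircular top: A = ½π·50² = 3926.99, centroid at (50.00, 81.22).
triangular fin: A = ½·80·45 = 1800.00, centroid at (126.67, 15.00).
ΣA = 11726.99 in²
ΣAx_c = (6000.00)(50.00) + (3926.99)(50.00) + (1800.00)(126.67) = 724349.54 in³
ΣAy_c = (6000.00)(30.00) + (3926.99)(81.22) + (1800.00)(15.00) = 525952.78 in³
x_c = 724349.54 / 11726.99 = 61.77 in
y_c = 525952.78 / 11726.99 = 44.85 in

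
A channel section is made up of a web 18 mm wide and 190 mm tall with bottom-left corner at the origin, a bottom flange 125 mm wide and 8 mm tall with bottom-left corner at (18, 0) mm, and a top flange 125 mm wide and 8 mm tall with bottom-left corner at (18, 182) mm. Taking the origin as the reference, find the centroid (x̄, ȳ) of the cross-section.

Part | A | x̄ᵢ | ȳᵢ | A·x̄ᵢ | A·ȳᵢ
web | 3420.00 | 9.00 | 95.00 | 30780.00 | 324900.00
bottom flange | 1000.00 | 80.50 | 4.00 | 80500.00 | 4000.00
top flange | 1000.00 | 80.50 | 186.00 | 80500.00 | 186000.00
Σ | 5420.00 |  |  | 191780.00 | 514900.00
x̄ = 191780.00 / 5420.00 = 35.38 mm
ȳ = 514900.00 / 5420.00 = 95.00 mm

x̄ = 35.38 mm, ȳ = 95.00 mm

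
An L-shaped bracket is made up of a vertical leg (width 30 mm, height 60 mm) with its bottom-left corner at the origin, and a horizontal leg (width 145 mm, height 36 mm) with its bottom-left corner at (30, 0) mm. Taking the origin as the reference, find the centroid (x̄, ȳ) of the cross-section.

x̄ = 80.06 mm, ȳ = 21.08 mm

Part | A | x̄ᵢ | ȳᵢ | A·x̄ᵢ | A·ȳᵢ
vertical leg | 1800.00 | 15.00 | 30.00 | 27000.00 | 54000.00
horizontal leg | 5220.00 | 102.50 | 18.00 | 535050.00 | 93960.00
Σ | 7020.00 |  |  | 562050.00 | 147960.00
x̄ = 562050.00 / 7020.00 = 80.06 mm
ȳ = 147960.00 / 7020.00 = 21.08 mm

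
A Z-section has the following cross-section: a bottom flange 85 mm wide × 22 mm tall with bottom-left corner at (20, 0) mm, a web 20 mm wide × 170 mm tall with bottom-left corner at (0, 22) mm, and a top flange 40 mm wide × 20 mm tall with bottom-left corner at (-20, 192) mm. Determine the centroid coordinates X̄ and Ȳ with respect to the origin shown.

Part | A | x̄ᵢ | ȳᵢ | A·x̄ᵢ | A·ȳᵢ
bottom flange | 1870.00 | 62.50 | 11.00 | 116875.00 | 20570.00
web | 3400.00 | 10.00 | 107.00 | 34000.00 | 363800.00
top flange | 800.00 | 0.00 | 202.00 | 0.00 | 161600.00
Σ | 6070.00 |  |  | 150875.00 | 545970.00
X̄ = 150875.00 / 6070.00 = 24.86 mm
Ȳ = 545970.00 / 6070.00 = 89.95 mm

X̄ = 24.86 mm, Ȳ = 89.95 mm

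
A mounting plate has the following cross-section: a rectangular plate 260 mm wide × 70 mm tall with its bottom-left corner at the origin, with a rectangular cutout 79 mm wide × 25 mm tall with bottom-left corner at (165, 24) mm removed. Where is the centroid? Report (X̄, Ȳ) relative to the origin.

plate: A = 260 × 70 = 18200.00, centroid at (130.00, 35.00).
hole: A = −(79 × 25) = -1975.00, centroid at (204.50, 36.50).
ΣA = 16225.00 mm², ΣAX̄ = 1962112.50 mm³, ΣAȲ = 564912.50 mm³.
X̄ = 1962112.50/16225.00 = 120.93 mm; Ȳ = 564912.50/16225.00 = 34.82 mm.

X̄ = 120.93 mm, Ȳ = 34.82 mm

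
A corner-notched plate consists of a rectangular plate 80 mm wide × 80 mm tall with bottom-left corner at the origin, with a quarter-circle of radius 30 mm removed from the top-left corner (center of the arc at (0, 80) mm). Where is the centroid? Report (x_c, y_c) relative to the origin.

plate: A = 80 × 80 = 6400.00, centroid at (40.00, 40.00).
removed quarter-circle: A = −¼π·30² = -706.86, centroid at (12.73, 67.27).
ΣA = 5693.14 mm²
ΣAx_c = (6400.00)(40.00) + (-706.86)(12.73) = 247000.00 mm³
ΣAy_c = (6400.00)(40.00) + (-706.86)(67.27) = 208451.33 mm³
x_c = 247000.00 / 5693.14 = 43.39 mm
y_c = 208451.33 / 5693.14 = 36.61 mm

x_c = 43.39 mm, y_c = 36.61 mm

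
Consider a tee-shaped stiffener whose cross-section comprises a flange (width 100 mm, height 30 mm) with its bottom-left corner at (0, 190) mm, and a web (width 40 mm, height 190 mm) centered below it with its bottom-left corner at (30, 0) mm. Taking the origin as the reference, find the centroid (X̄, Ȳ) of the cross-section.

X̄ = 50.00 mm, Ȳ = 126.13 mm

web: A = 40 × 190 = 7600.00, centroid at (50.00, 95.00).
flange: A = 100 × 30 = 3000.00, centroid at (50.00, 205.00).
ΣA = 10600.00 mm²
ΣAX̄ = (7600.00)(50.00) + (3000.00)(50.00) = 530000.00 mm³
ΣAȲ = (7600.00)(95.00) + (3000.00)(205.00) = 1337000.00 mm³
X̄ = 530000.00 / 10600.00 = 50.00 mm
Ȳ = 1337000.00 / 10600.00 = 126.13 mm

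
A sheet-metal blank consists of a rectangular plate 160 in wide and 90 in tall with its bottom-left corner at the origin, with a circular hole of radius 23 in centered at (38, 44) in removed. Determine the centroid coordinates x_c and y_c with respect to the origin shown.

plate: A = 160 × 90 = 14400.00, centroid at (80.00, 45.00).
hole: A = −π·23² = -1661.90, centroid at (38.00, 44.00).
ΣA = 12738.10 in²
ΣAx_c = (14400.00)(80.00) + (-1661.90)(38.00) = 1088847.70 in³
ΣAy_c = (14400.00)(45.00) + (-1661.90)(44.00) = 574876.29 in³
x_c = 1088847.70 / 12738.10 = 85.48 in
y_c = 574876.29 / 12738.10 = 45.13 in

x_c = 85.48 in, y_c = 45.13 in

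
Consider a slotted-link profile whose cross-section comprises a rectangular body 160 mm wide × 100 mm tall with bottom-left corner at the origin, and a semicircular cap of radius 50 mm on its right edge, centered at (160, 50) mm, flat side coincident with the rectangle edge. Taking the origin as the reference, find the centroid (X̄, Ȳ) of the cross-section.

rectangular body: A = 160 × 100 = 16000.00, centroid at (80.00, 50.00).
semicircular end: A = ½π·50² = 3926.99, centroid at (181.22, 50.00).
ΣA = 19926.99 mm², ΣAX̄ = 1991651.86 mm³, ΣAȲ = 996349.54 mm³.
X̄ = 1991651.86/19926.99 = 99.95 mm; Ȳ = 996349.54/19926.99 = 50.00 mm.

X̄ = 99.95 mm, Ȳ = 50.00 mm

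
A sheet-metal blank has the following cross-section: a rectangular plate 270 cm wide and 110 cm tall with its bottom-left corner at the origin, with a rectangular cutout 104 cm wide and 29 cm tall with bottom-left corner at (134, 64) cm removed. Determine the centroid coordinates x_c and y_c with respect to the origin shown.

Part | A | x̄ᵢ | ȳᵢ | A·x̄ᵢ | A·ȳᵢ
plate | 29700.00 | 135.00 | 55.00 | 4009500.00 | 1633500.00
hole | -3016.00 | 186.00 | 78.50 | -560976.00 | -236756.00
Σ | 26684.00 |  |  | 3448524.00 | 1396744.00
x_c = 3448524.00 / 26684.00 = 129.24 cm
y_c = 1396744.00 / 26684.00 = 52.34 cm

x_c = 129.24 cm, y_c = 52.34 cm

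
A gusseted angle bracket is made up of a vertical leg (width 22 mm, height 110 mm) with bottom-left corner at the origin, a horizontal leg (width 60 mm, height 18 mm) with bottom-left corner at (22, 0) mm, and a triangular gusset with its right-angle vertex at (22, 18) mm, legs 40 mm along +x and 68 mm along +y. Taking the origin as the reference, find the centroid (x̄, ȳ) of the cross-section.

x̄ = 26.92 mm, ȳ = 40.77 mm

vertical leg: A = 22 × 110 = 2420.00, centroid at (11.00, 55.00).
horizontal leg: A = 60 × 18 = 1080.00, centroid at (52.00, 9.00).
gusset: A = ½·40·68 = 1360.00, centroid at (35.33, 40.67).
ΣA = 4860.00 mm²
ΣAx̄ = (2420.00)(11.00) + (1080.00)(52.00) + (1360.00)(35.33) = 130833.33 mm³
ΣAȳ = (2420.00)(55.00) + (1080.00)(9.00) + (1360.00)(40.67) = 198126.67 mm³
x̄ = 130833.33 / 4860.00 = 26.92 mm
ȳ = 198126.67 / 4860.00 = 40.77 mm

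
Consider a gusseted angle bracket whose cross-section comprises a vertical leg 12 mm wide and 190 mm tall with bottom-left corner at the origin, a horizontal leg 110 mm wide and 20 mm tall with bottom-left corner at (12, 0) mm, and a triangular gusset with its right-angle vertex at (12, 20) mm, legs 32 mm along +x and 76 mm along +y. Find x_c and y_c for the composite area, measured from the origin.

vertical leg: A = 12 × 190 = 2280.00, centroid at (6.00, 95.00).
horizontal leg: A = 110 × 20 = 2200.00, centroid at (67.00, 10.00).
gusset: A = ½·32·76 = 1216.00, centroid at (22.67, 45.33).
ΣA = 5696.00 mm², ΣAx_c = 188642.67 mm³, ΣAy_c = 293725.33 mm³.
x_c = 188642.67/5696.00 = 33.12 mm; y_c = 293725.33/5696.00 = 51.57 mm.

x_c = 33.12 mm, y_c = 51.57 mm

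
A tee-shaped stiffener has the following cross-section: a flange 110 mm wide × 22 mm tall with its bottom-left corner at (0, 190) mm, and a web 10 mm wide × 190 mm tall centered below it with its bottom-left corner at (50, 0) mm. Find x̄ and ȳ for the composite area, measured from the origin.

x̄ = 55.00 mm, ȳ = 154.38 mm

web: A = 10 × 190 = 1900.00, centroid at (55.00, 95.00).
flange: A = 110 × 22 = 2420.00, centroid at (55.00, 201.00).
ΣA = 4320.00 mm²
ΣAx̄ = (1900.00)(55.00) + (2420.00)(55.00) = 237600.00 mm³
ΣAȳ = (1900.00)(95.00) + (2420.00)(201.00) = 666920.00 mm³
x̄ = 237600.00 / 4320.00 = 55.00 mm
ȳ = 666920.00 / 4320.00 = 154.38 mm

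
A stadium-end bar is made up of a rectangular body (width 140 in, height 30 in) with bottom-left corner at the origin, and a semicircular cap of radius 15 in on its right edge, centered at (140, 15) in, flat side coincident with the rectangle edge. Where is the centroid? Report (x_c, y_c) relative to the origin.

rectangular body: A = 140 × 30 = 4200.00, centroid at (70.00, 15.00).
semicircular end: A = ½π·15² = 353.43, centroid at (146.37, 15.00).
ΣA = 4553.43 in², ΣAx_c = 345730.08 in³, ΣAy_c = 68301.44 in³.
x_c = 345730.08/4553.43 = 75.93 in; y_c = 68301.44/4553.43 = 15.00 in.

x_c = 75.93 in, y_c = 15.00 in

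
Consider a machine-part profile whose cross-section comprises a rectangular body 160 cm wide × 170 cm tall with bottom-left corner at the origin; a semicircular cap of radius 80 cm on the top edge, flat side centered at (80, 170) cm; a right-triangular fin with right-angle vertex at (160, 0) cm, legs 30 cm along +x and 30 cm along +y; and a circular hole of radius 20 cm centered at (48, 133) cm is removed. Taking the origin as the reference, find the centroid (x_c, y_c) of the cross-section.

Part | A | x̄ᵢ | ȳᵢ | A·x̄ᵢ | A·ȳᵢ
rectangular body | 27200.00 | 80.00 | 85.00 | 2176000.00 | 2312000.00
semicircular top | 10053.10 | 80.00 | 203.95 | 804247.72 | 2050359.74
triangular fin | 450.00 | 170.00 | 10.00 | 76500.00 | 4500.00
hole | -1256.64 | 48.00 | 133.00 | -60318.58 | -167132.73
Σ | 36446.46 |  |  | 2996429.14 | 4199727.01
x_c = 2996429.14 / 36446.46 = 82.21 cm
y_c = 4199727.01 / 36446.46 = 115.23 cm

x_c = 82.21 cm, y_c = 115.23 cm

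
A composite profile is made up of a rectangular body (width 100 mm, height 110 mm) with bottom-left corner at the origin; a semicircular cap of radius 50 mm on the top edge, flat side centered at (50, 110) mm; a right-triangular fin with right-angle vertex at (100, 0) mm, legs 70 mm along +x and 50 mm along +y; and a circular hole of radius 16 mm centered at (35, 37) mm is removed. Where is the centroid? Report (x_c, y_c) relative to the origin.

Part | A | x̄ᵢ | ȳᵢ | A·x̄ᵢ | A·ȳᵢ
rectangular body | 11000.00 | 50.00 | 55.00 | 550000.00 | 605000.00
semicircular top | 3926.99 | 50.00 | 131.22 | 196349.54 | 515302.32
triangular fin | 1750.00 | 123.33 | 16.67 | 215833.33 | 29166.67
hole | -804.25 | 35.00 | 37.00 | -28148.67 | -29757.17
Σ | 15872.74 |  |  | 934034.20 | 1119711.82
x_c = 934034.20 / 15872.74 = 58.85 mm
y_c = 1119711.82 / 15872.74 = 70.54 mm

x_c = 58.85 mm, y_c = 70.54 mm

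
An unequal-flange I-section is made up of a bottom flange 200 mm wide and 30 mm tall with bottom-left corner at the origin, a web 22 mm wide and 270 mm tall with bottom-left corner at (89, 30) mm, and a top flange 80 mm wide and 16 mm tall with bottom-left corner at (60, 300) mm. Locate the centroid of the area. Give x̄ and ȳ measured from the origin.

x̄ = 100.00 mm, ȳ = 110.77 mm

Part | A | x̄ᵢ | ȳᵢ | A·x̄ᵢ | A·ȳᵢ
bottom flange | 6000.00 | 100.00 | 15.00 | 600000.00 | 90000.00
web | 5940.00 | 100.00 | 165.00 | 594000.00 | 980100.00
top flange | 1280.00 | 100.00 | 308.00 | 128000.00 | 394240.00
Σ | 13220.00 |  |  | 1322000.00 | 1464340.00
x̄ = 1322000.00 / 13220.00 = 100.00 mm
ȳ = 1464340.00 / 13220.00 = 110.77 mm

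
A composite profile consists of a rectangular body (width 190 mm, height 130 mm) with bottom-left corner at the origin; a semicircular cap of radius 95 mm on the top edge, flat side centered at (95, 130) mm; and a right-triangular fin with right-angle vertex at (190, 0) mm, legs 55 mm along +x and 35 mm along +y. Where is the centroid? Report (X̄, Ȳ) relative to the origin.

rectangular body: A = 190 × 130 = 24700.00, centroid at (95.00, 65.00).
semicircular top: A = ½π·95² = 14176.44, centroid at (95.00, 170.32).
triangular fin: A = ½·55·35 = 962.50, centroid at (208.33, 11.67).
ΣA = 39838.94 mm², ΣAX̄ = 3893782.33 mm³, ΣAȲ = 4031249.29 mm³.
X̄ = 3893782.33/39838.94 = 97.74 mm; Ȳ = 4031249.29/39838.94 = 101.19 mm.

X̄ = 97.74 mm, Ȳ = 101.19 mm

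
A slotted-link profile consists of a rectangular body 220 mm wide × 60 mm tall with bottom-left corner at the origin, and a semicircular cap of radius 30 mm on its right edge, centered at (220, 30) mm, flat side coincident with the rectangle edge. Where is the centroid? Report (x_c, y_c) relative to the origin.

rectangular body: A = 220 × 60 = 13200.00, centroid at (110.00, 30.00).
semicircular end: A = ½π·30² = 1413.72, centroid at (232.73, 30.00).
ΣA = 14613.72 mm²
ΣAx_c = (13200.00)(110.00) + (1413.72)(232.73) = 1781017.67 mm³
ΣAy_c = (13200.00)(30.00) + (1413.72)(30.00) = 438411.50 mm³
x_c = 1781017.67 / 14613.72 = 121.87 mm
y_c = 438411.50 / 14613.72 = 30.00 mm

x_c = 121.87 mm, y_c = 30.00 mm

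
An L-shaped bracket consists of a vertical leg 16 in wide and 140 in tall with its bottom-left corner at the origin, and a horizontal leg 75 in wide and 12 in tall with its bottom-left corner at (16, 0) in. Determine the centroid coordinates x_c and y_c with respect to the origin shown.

Part | A | x̄ᵢ | ȳᵢ | A·x̄ᵢ | A·ȳᵢ
vertical leg | 2240.00 | 8.00 | 70.00 | 17920.00 | 156800.00
horizontal leg | 900.00 | 53.50 | 6.00 | 48150.00 | 5400.00
Σ | 3140.00 |  |  | 66070.00 | 162200.00
x_c = 66070.00 / 3140.00 = 21.04 in
y_c = 162200.00 / 3140.00 = 51.66 in

x_c = 21.04 in, y_c = 51.66 in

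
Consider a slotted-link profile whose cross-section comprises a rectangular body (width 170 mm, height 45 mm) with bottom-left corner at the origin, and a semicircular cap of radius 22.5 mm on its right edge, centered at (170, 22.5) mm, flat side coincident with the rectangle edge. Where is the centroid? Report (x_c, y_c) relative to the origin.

x_c = 93.90 mm, y_c = 22.50 mm

rectangular body: A = 170 × 45 = 7650.00, centroid at (85.00, 22.50).
semicircular end: A = ½π·22.5² = 795.22, centroid at (179.55, 22.50).
ΣA = 8445.22 mm²
ΣAx_c = (7650.00)(85.00) + (795.22)(179.55) = 793030.41 mm³
ΣAy_c = (7650.00)(22.50) + (795.22)(22.50) = 190017.35 mm³
x_c = 793030.41 / 8445.22 = 93.90 mm
y_c = 190017.35 / 8445.22 = 22.50 mm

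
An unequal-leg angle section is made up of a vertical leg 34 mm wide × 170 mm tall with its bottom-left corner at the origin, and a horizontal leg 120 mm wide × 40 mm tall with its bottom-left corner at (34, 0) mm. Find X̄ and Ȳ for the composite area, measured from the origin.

vertical leg: A = 34 × 170 = 5780.00, centroid at (17.00, 85.00).
horizontal leg: A = 120 × 40 = 4800.00, centroid at (94.00, 20.00).
ΣA = 10580.00 mm², ΣAX̄ = 549460.00 mm³, ΣAȲ = 587300.00 mm³.
X̄ = 549460.00/10580.00 = 51.93 mm; Ȳ = 587300.00/10580.00 = 55.51 mm.

X̄ = 51.93 mm, Ȳ = 55.51 mm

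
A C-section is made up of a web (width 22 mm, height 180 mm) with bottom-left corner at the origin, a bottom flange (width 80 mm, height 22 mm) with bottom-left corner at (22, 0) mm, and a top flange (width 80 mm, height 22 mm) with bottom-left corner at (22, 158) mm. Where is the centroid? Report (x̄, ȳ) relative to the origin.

web: A = 22 × 180 = 3960.00, centroid at (11.00, 90.00).
bottom flange: A = 80 × 22 = 1760.00, centroid at (62.00, 11.00).
top flange: A = 80 × 22 = 1760.00, centroid at (62.00, 169.00).
ΣA = 7480.00 mm², ΣAx̄ = 261800.00 mm³, ΣAȳ = 673200.00 mm³.
x̄ = 261800.00/7480.00 = 35.00 mm; ȳ = 673200.00/7480.00 = 90.00 mm.

x̄ = 35.00 mm, ȳ = 90.00 mm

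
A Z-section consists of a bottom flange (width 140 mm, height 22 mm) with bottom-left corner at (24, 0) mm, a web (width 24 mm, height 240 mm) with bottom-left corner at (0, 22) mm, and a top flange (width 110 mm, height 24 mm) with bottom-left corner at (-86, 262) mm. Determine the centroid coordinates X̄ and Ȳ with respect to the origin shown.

bottom flange: A = 140 × 22 = 3080.00, centroid at (94.00, 11.00).
web: A = 24 × 240 = 5760.00, centroid at (12.00, 142.00).
top flange: A = 110 × 24 = 2640.00, centroid at (-31.00, 274.00).
ΣA = 11480.00 mm², ΣAX̄ = 276800.00 mm³, ΣAȲ = 1575160.00 mm³.
X̄ = 276800.00/11480.00 = 24.11 mm; Ȳ = 1575160.00/11480.00 = 137.21 mm.

X̄ = 24.11 mm, Ȳ = 137.21 mm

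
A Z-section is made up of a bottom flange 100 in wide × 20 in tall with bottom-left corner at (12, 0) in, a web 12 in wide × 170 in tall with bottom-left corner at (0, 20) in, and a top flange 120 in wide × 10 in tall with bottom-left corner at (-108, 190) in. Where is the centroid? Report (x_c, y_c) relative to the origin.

x_c = 15.01 in, y_c = 89.35 in

Part | A | x̄ᵢ | ȳᵢ | A·x̄ᵢ | A·ȳᵢ
bottom flange | 2000.00 | 62.00 | 10.00 | 124000.00 | 20000.00
web | 2040.00 | 6.00 | 105.00 | 12240.00 | 214200.00
top flange | 1200.00 | -48.00 | 195.00 | -57600.00 | 234000.00
Σ | 5240.00 |  |  | 78640.00 | 468200.00
x_c = 78640.00 / 5240.00 = 15.01 in
y_c = 468200.00 / 5240.00 = 89.35 in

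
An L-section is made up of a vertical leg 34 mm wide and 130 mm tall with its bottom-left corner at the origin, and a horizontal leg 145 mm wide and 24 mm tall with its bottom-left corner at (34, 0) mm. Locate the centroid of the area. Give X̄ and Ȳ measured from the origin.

vertical leg: A = 34 × 130 = 4420.00, centroid at (17.00, 65.00).
horizontal leg: A = 145 × 24 = 3480.00, centroid at (106.50, 12.00).
ΣA = 7900.00 mm²
ΣAX̄ = (4420.00)(17.00) + (3480.00)(106.50) = 445760.00 mm³
ΣAȲ = (4420.00)(65.00) + (3480.00)(12.00) = 329060.00 mm³
X̄ = 445760.00 / 7900.00 = 56.43 mm
Ȳ = 329060.00 / 7900.00 = 41.65 mm

X̄ = 56.43 mm, Ȳ = 41.65 mm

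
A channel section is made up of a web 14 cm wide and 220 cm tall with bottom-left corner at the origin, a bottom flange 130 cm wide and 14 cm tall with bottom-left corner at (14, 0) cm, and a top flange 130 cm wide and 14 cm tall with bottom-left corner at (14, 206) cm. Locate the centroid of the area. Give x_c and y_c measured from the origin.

x_c = 46.00 cm, y_c = 110.00 cm

web: A = 14 × 220 = 3080.00, centroid at (7.00, 110.00).
bottom flange: A = 130 × 14 = 1820.00, centroid at (79.00, 7.00).
top flange: A = 130 × 14 = 1820.00, centroid at (79.00, 213.00).
ΣA = 6720.00 cm²
ΣAx_c = (3080.00)(7.00) + (1820.00)(79.00) + (1820.00)(79.00) = 309120.00 cm³
ΣAy_c = (3080.00)(110.00) + (1820.00)(7.00) + (1820.00)(213.00) = 739200.00 cm³
x_c = 309120.00 / 6720.00 = 46.00 cm
y_c = 739200.00 / 6720.00 = 110.00 cm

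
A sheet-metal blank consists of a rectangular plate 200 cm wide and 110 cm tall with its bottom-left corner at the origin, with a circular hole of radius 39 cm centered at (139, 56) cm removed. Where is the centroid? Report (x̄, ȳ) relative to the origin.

plate: A = 200 × 110 = 22000.00, centroid at (100.00, 55.00).
hole: A = −π·39² = -4778.36, centroid at (139.00, 56.00).
ΣA = 17221.64 cm²
ΣAx̄ = (22000.00)(100.00) + (-4778.36)(139.00) = 1535807.62 cm³
ΣAȳ = (22000.00)(55.00) + (-4778.36)(56.00) = 942411.70 cm³
x̄ = 1535807.62 / 17221.64 = 89.18 cm
ȳ = 942411.70 / 17221.64 = 54.72 cm

x̄ = 89.18 cm, ȳ = 54.72 cm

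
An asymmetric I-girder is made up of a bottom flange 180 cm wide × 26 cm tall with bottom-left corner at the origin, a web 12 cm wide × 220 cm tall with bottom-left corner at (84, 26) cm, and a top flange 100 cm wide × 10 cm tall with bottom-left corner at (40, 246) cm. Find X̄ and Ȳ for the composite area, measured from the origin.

X̄ = 90.00 cm, Ȳ = 80.63 cm

bottom flange: A = 180 × 26 = 4680.00, centroid at (90.00, 13.00).
web: A = 12 × 220 = 2640.00, centroid at (90.00, 136.00).
top flange: A = 100 × 10 = 1000.00, centroid at (90.00, 251.00).
ΣA = 8320.00 cm²
ΣAX̄ = (4680.00)(90.00) + (2640.00)(90.00) + (1000.00)(90.00) = 748800.00 cm³
ΣAȲ = (4680.00)(13.00) + (2640.00)(136.00) + (1000.00)(251.00) = 670880.00 cm³
X̄ = 748800.00 / 8320.00 = 90.00 cm
Ȳ = 670880.00 / 8320.00 = 80.63 cm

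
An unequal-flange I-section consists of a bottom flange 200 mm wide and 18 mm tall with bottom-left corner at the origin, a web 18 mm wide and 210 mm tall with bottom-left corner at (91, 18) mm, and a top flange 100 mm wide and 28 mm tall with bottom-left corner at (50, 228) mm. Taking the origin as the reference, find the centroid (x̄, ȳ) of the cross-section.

Part | A | x̄ᵢ | ȳᵢ | A·x̄ᵢ | A·ȳᵢ
bottom flange | 3600.00 | 100.00 | 9.00 | 360000.00 | 32400.00
web | 3780.00 | 100.00 | 123.00 | 378000.00 | 464940.00
top flange | 2800.00 | 100.00 | 242.00 | 280000.00 | 677600.00
Σ | 10180.00 |  |  | 1018000.00 | 1174940.00
x̄ = 1018000.00 / 10180.00 = 100.00 mm
ȳ = 1174940.00 / 10180.00 = 115.42 mm

x̄ = 100.00 mm, ȳ = 115.42 mm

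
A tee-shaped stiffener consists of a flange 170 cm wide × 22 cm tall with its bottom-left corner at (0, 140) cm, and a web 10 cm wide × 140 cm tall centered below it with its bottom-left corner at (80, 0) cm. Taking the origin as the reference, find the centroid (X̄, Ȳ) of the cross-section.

X̄ = 85.00 cm, Ȳ = 128.94 cm

Part | A | x̄ᵢ | ȳᵢ | A·x̄ᵢ | A·ȳᵢ
web | 1400.00 | 85.00 | 70.00 | 119000.00 | 98000.00
flange | 3740.00 | 85.00 | 151.00 | 317900.00 | 564740.00
Σ | 5140.00 |  |  | 436900.00 | 662740.00
X̄ = 436900.00 / 5140.00 = 85.00 cm
Ȳ = 662740.00 / 5140.00 = 128.94 cm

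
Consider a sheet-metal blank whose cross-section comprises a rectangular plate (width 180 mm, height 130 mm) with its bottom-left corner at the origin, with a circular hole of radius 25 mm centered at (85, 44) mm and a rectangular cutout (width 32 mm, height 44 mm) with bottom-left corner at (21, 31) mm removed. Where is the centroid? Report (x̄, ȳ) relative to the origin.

plate: A = 180 × 130 = 23400.00, centroid at (90.00, 65.00).
hole 1: A = −π·25² = -1963.50, centroid at (85.00, 44.00).
hole 2: A = −(32 × 44) = -1408.00, centroid at (37.00, 53.00).
ΣA = 20028.50 mm², ΣAx̄ = 1887006.89 mm³, ΣAȳ = 1359982.20 mm³.
x̄ = 1887006.89/20028.50 = 94.22 mm; ȳ = 1359982.20/20028.50 = 67.90 mm.

x̄ = 94.22 mm, ȳ = 67.90 mm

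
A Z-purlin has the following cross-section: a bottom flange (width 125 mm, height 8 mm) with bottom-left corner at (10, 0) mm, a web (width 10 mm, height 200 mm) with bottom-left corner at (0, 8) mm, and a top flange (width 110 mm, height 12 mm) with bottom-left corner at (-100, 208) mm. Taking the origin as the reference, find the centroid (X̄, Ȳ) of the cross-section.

bottom flange: A = 125 × 8 = 1000.00, centroid at (72.50, 4.00).
web: A = 10 × 200 = 2000.00, centroid at (5.00, 108.00).
top flange: A = 110 × 12 = 1320.00, centroid at (-45.00, 214.00).
ΣA = 4320.00 mm², ΣAX̄ = 23100.00 mm³, ΣAȲ = 502480.00 mm³.
X̄ = 23100.00/4320.00 = 5.35 mm; Ȳ = 502480.00/4320.00 = 116.31 mm.

X̄ = 5.35 mm, Ȳ = 116.31 mm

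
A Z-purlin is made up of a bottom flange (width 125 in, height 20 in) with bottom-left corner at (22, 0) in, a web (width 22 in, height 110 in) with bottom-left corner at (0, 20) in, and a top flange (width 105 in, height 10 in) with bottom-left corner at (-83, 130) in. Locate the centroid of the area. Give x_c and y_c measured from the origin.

x_c = 34.48 in, y_c = 58.33 in

Part | A | x̄ᵢ | ȳᵢ | A·x̄ᵢ | A·ȳᵢ
bottom flange | 2500.00 | 84.50 | 10.00 | 211250.00 | 25000.00
web | 2420.00 | 11.00 | 75.00 | 26620.00 | 181500.00
top flange | 1050.00 | -30.50 | 135.00 | -32025.00 | 141750.00
Σ | 5970.00 |  |  | 205845.00 | 348250.00
x_c = 205845.00 / 5970.00 = 34.48 in
y_c = 348250.00 / 5970.00 = 58.33 in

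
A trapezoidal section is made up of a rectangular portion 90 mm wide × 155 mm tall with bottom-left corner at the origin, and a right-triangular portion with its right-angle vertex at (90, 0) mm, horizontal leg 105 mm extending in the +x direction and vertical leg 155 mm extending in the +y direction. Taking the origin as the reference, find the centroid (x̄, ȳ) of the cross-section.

Part | A | x̄ᵢ | ȳᵢ | A·x̄ᵢ | A·ȳᵢ
rectangular portion | 13950.00 | 45.00 | 77.50 | 627750.00 | 1081125.00
triangular portion | 8137.50 | 125.00 | 51.67 | 1017187.50 | 420437.50
Σ | 22087.50 |  |  | 1644937.50 | 1501562.50
x̄ = 1644937.50 / 22087.50 = 74.47 mm
ȳ = 1501562.50 / 22087.50 = 67.98 mm

x̄ = 74.47 mm, ȳ = 67.98 mm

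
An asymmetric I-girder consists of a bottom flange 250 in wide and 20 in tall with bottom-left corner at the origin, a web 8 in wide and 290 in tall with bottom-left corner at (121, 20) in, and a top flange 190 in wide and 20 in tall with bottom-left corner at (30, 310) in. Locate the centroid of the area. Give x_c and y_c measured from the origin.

Part | A | x̄ᵢ | ȳᵢ | A·x̄ᵢ | A·ȳᵢ
bottom flange | 5000.00 | 125.00 | 10.00 | 625000.00 | 50000.00
web | 2320.00 | 125.00 | 165.00 | 290000.00 | 382800.00
top flange | 3800.00 | 125.00 | 320.00 | 475000.00 | 1216000.00
Σ | 11120.00 |  |  | 1390000.00 | 1648800.00
x_c = 1390000.00 / 11120.00 = 125.00 in
y_c = 1648800.00 / 11120.00 = 148.27 in

x_c = 125.00 in, y_c = 148.27 in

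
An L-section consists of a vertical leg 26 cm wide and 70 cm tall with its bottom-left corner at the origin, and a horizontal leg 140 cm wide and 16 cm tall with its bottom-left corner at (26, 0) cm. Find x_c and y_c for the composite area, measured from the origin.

Part | A | x̄ᵢ | ȳᵢ | A·x̄ᵢ | A·ȳᵢ
vertical leg | 1820.00 | 13.00 | 35.00 | 23660.00 | 63700.00
horizontal leg | 2240.00 | 96.00 | 8.00 | 215040.00 | 17920.00
Σ | 4060.00 |  |  | 238700.00 | 81620.00
x_c = 238700.00 / 4060.00 = 58.79 cm
y_c = 81620.00 / 4060.00 = 20.10 cm

x_c = 58.79 cm, y_c = 20.10 cm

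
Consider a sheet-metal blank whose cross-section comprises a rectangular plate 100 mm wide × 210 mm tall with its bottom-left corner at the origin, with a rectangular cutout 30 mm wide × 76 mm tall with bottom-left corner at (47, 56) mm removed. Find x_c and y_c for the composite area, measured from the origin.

Part | A | x̄ᵢ | ȳᵢ | A·x̄ᵢ | A·ȳᵢ
plate | 21000.00 | 50.00 | 105.00 | 1050000.00 | 2205000.00
hole | -2280.00 | 62.00 | 94.00 | -141360.00 | -214320.00
Σ | 18720.00 |  |  | 908640.00 | 1990680.00
x_c = 908640.00 / 18720.00 = 48.54 mm
y_c = 1990680.00 / 18720.00 = 106.34 mm

x_c = 48.54 mm, y_c = 106.34 mm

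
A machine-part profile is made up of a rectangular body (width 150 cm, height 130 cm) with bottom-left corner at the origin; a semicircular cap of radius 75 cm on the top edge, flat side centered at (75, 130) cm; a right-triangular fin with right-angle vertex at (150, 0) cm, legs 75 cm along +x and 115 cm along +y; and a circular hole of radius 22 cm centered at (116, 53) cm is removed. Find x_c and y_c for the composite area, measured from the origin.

rectangular body: A = 150 × 130 = 19500.00, centroid at (75.00, 65.00).
semicircular top: A = ½π·75² = 8835.73, centroid at (75.00, 161.83).
triangular fin: A = ½·75·115 = 4312.50, centroid at (175.00, 38.33).
hole: A = −π·22² = -1520.53, centroid at (116.00, 53.00).
ΣA = 31127.70 cm²
ΣAx_c = (19500.00)(75.00) + (8835.73)(75.00) + (4312.50)(175.00) + (-1520.53)(116.00) = 2703485.62 cm³
ΣAy_c = (19500.00)(65.00) + (8835.73)(161.83) + (4312.50)(38.33) + (-1520.53)(53.00) = 2782119.18 cm³
x_c = 2703485.62 / 31127.70 = 86.85 cm
y_c = 2782119.18 / 31127.70 = 89.38 cm

x_c = 86.85 cm, y_c = 89.38 cm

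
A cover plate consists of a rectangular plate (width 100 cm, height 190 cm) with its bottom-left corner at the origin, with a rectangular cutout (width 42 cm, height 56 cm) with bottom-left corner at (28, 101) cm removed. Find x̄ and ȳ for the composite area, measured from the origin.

plate: A = 100 × 190 = 19000.00, centroid at (50.00, 95.00).
hole: A = −(42 × 56) = -2352.00, centroid at (49.00, 129.00).
ΣA = 16648.00 cm², ΣAx̄ = 834752.00 cm³, ΣAȳ = 1501592.00 cm³.
x̄ = 834752.00/16648.00 = 50.14 cm; ȳ = 1501592.00/16648.00 = 90.20 cm.

x̄ = 50.14 cm, ȳ = 90.20 cm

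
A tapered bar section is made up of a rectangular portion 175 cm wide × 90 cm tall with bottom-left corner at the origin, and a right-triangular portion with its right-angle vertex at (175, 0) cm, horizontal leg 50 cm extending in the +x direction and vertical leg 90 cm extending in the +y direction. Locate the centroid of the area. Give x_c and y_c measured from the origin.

rectangular portion: A = 175 × 90 = 15750.00, centroid at (87.50, 45.00).
triangular portion: A = ½·50·90 = 2250.00, centroid at (191.67, 30.00).
ΣA = 18000.00 cm², ΣAx_c = 1809375.00 cm³, ΣAy_c = 776250.00 cm³.
x_c = 1809375.00/18000.00 = 100.52 cm; y_c = 776250.00/18000.00 = 43.12 cm.

x_c = 100.52 cm, y_c = 43.12 cm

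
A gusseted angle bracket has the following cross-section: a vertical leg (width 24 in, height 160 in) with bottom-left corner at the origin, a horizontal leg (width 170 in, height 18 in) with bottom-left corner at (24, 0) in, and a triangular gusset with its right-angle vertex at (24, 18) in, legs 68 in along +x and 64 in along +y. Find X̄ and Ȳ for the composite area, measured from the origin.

X̄ = 53.02 in, Ȳ = 46.31 in

Part | A | x̄ᵢ | ȳᵢ | A·x̄ᵢ | A·ȳᵢ
vertical leg | 3840.00 | 12.00 | 80.00 | 46080.00 | 307200.00
horizontal leg | 3060.00 | 109.00 | 9.00 | 333540.00 | 27540.00
gusset | 2176.00 | 46.67 | 39.33 | 101546.67 | 85589.33
Σ | 9076.00 |  |  | 481166.67 | 420329.33
X̄ = 481166.67 / 9076.00 = 53.02 in
Ȳ = 420329.33 / 9076.00 = 46.31 in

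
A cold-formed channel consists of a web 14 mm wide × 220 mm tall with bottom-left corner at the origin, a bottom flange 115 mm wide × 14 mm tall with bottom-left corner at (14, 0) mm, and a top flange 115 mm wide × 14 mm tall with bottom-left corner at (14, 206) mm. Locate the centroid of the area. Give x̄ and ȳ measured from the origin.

web: A = 14 × 220 = 3080.00, centroid at (7.00, 110.00).
bottom flange: A = 115 × 14 = 1610.00, centroid at (71.50, 7.00).
top flange: A = 115 × 14 = 1610.00, centroid at (71.50, 213.00).
ΣA = 6300.00 mm², ΣAx̄ = 251790.00 mm³, ΣAȳ = 693000.00 mm³.
x̄ = 251790.00/6300.00 = 39.97 mm; ȳ = 693000.00/6300.00 = 110.00 mm.

x̄ = 39.97 mm, ȳ = 110.00 mm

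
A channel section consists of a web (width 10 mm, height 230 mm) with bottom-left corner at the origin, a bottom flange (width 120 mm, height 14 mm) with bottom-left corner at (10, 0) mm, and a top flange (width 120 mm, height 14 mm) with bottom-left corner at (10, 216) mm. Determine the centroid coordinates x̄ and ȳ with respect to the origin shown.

x̄ = 43.59 mm, ȳ = 115.00 mm

Part | A | x̄ᵢ | ȳᵢ | A·x̄ᵢ | A·ȳᵢ
web | 2300.00 | 5.00 | 115.00 | 11500.00 | 264500.00
bottom flange | 1680.00 | 70.00 | 7.00 | 117600.00 | 11760.00
top flange | 1680.00 | 70.00 | 223.00 | 117600.00 | 374640.00
Σ | 5660.00 |  |  | 246700.00 | 650900.00
x̄ = 246700.00 / 5660.00 = 43.59 mm
ȳ = 650900.00 / 5660.00 = 115.00 mm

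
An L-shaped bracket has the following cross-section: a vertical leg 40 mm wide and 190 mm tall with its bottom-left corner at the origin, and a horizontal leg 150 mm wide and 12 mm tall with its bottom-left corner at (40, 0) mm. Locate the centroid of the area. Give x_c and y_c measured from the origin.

Part | A | x̄ᵢ | ȳᵢ | A·x̄ᵢ | A·ȳᵢ
vertical leg | 7600.00 | 20.00 | 95.00 | 152000.00 | 722000.00
horizontal leg | 1800.00 | 115.00 | 6.00 | 207000.00 | 10800.00
Σ | 9400.00 |  |  | 359000.00 | 732800.00
x_c = 359000.00 / 9400.00 = 38.19 mm
y_c = 732800.00 / 9400.00 = 77.96 mm

x_c = 38.19 mm, y_c = 77.96 mm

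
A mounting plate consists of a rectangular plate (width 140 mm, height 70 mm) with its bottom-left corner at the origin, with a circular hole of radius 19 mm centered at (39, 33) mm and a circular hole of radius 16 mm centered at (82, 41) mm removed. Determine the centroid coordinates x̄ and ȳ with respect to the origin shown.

Part | A | x̄ᵢ | ȳᵢ | A·x̄ᵢ | A·ȳᵢ
plate | 9800.00 | 70.00 | 35.00 | 686000.00 | 343000.00
hole 1 | -1134.11 | 39.00 | 33.00 | -44230.48 | -37425.79
hole 2 | -804.25 | 82.00 | 41.00 | -65948.31 | -32974.16
Σ | 7861.64 |  |  | 575821.20 | 272600.05
x̄ = 575821.20 / 7861.64 = 73.24 mm
ȳ = 272600.05 / 7861.64 = 34.67 mm

x̄ = 73.24 mm, ȳ = 34.67 mm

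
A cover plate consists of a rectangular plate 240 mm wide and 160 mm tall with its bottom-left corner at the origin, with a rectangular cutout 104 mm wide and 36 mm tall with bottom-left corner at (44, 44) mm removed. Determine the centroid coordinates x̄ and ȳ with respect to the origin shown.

x̄ = 122.59 mm, ȳ = 81.94 mm

plate: A = 240 × 160 = 38400.00, centroid at (120.00, 80.00).
hole: A = −(104 × 36) = -3744.00, centroid at (96.00, 62.00).
ΣA = 34656.00 mm²
ΣAx̄ = (38400.00)(120.00) + (-3744.00)(96.00) = 4248576.00 mm³
ΣAȳ = (38400.00)(80.00) + (-3744.00)(62.00) = 2839872.00 mm³
x̄ = 4248576.00 / 34656.00 = 122.59 mm
ȳ = 2839872.00 / 34656.00 = 81.94 mm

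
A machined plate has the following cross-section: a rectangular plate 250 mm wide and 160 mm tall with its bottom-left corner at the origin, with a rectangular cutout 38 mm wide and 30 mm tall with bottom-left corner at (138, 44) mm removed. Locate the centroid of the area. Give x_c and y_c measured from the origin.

plate: A = 250 × 160 = 40000.00, centroid at (125.00, 80.00).
hole: A = −(38 × 30) = -1140.00, centroid at (157.00, 59.00).
ΣA = 38860.00 mm², ΣAx_c = 4821020.00 mm³, ΣAy_c = 3132740.00 mm³.
x_c = 4821020.00/38860.00 = 124.06 mm; y_c = 3132740.00/38860.00 = 80.62 mm.

x_c = 124.06 mm, y_c = 80.62 mm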